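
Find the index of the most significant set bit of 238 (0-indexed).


0b11101110. Highest set bit at position 7

7


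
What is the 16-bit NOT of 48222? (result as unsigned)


~0b1011110001011110 = 0b100001110100001 = 17313 (16-bit unsigned)

17313


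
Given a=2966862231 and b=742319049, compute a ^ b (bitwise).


2966862231 ^ 742319049 = 2632473182

2632473182


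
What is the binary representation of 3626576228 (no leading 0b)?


3626576228 = 11011000001010010010100101100100 in binary

11011000001010010010100101100100


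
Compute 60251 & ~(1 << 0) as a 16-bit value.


60251 & ~(1 << 0) = 60250

60250


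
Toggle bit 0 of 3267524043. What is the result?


3267524043 ^ (1 << 0) = 3267524043 ^ 1 = 3267524042

3267524042


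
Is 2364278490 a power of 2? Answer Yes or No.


0b10001100111011000000011011011010. Multiple bits set => No

No


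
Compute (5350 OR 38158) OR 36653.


Step 1: 5350 | 38158 = 38382
Step 2: 38382 | 36653 = 40943

40943


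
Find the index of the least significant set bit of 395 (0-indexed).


0b110001011. Lowest set bit at position 0

0


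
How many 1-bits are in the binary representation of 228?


0b11100100 has 4 set bits

4


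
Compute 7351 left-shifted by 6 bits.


0b1110010110111 << 6 = 0b1110010110111000000 = 470464

470464


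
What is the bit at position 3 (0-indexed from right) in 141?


0b10001101, position 3 = 1

1


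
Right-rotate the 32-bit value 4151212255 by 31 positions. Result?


Rotate 0b11110111011011100111100011011111 right by 31 (32-bit) = 0b11101110110111001111000110111111 = 4007457215

4007457215


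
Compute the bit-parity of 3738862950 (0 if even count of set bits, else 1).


0b11011110110110101000010101100110 has 18 ones => parity 0

0


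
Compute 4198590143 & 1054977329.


0b11111010010000010110011010111111 & 0b111110111000011010110100110001 = 0b111010010000010010010000110001 = 977347633

977347633


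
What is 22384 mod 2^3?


22384 & 7 = 0

0


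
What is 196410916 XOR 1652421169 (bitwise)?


0b1011101101001111111000100100 ^ 0b1100010011111011111001000110001 = 0b1101001110010010000110000010101 = 1774783509

1774783509


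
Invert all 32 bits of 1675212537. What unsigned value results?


1675212537 ^ 4294967295 = 2619754758

2619754758


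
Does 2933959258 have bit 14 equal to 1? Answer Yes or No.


0b10101110111000001010101001011010, bit 14 = 0. No

No


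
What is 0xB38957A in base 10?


B38957A hex = 188257658 decimal

188257658


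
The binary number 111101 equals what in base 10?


111101 in decimal = 61

61


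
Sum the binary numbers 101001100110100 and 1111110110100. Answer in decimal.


101001100110100 + 1111110110100 = 111001011101000 = 29416

29416


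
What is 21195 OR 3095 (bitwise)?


0b101001011001011 | 0b110000010111 = 0b101111011011111 = 24287

24287


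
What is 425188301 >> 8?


0b11001010101111101101111001101 >> 8 = 0b110010101011111011011 = 1660891

1660891


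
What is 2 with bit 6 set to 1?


2 | (1 << 6) = 2 | 64 = 66

66


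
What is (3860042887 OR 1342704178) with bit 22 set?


Step 1: 3860042887 | 1342704178 = 4129005239
Step 2: 4129005239 | (1 << 22) = 4129005239 | 4194304 = 4133199543

4133199543


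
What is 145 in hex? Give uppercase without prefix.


145 = 91 hex

91


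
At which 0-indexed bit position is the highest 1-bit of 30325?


0b111011001110101. Highest set bit at position 14

14


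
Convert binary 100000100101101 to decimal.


100000100101101 in decimal = 16685

16685


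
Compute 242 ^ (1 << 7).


242 ^ (1 << 7) = 242 ^ 128 = 114

114


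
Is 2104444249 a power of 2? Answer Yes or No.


0b1111101011011110100010101011001. Multiple bits set => No

No


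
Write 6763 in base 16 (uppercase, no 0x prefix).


6763 = 1A6B hex

1A6B


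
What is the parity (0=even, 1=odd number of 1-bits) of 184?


0b10111000 has 4 ones => parity 0

0


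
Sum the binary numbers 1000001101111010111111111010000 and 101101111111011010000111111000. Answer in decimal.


1000001101111010111111111010000 + 101101111111011010000111111000 = 1101111101110110010000111001000 = 1874534856

1874534856


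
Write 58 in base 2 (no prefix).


58 = 111010 in binary

111010


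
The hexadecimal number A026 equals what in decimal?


A026 hex = 40998 decimal

40998


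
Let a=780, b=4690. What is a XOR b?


780 ^ 4690 = 4446

4446


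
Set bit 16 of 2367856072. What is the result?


2367856072 | (1 << 16) = 2367856072 | 65536 = 2367921608

2367921608


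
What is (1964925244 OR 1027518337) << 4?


Step 1: 1964925244 | 1027518337 = 2101276605
Step 2: 2101276605 << 4 = 33620425680

33620425680


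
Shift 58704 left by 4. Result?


0b1110010101010000 << 4 = 0b11100101010100000000 = 939264

939264


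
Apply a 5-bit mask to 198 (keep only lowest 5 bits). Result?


198 & 31 = 6

6


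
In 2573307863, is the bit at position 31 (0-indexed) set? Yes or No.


0b10011001011000011000111111010111, bit 31 = 1. Yes

Yes


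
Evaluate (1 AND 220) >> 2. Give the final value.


Step 1: 1 & 220 = 0
Step 2: 0 >> 2 = 0

0


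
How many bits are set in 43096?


0b1010100001011000 has 6 set bits

6


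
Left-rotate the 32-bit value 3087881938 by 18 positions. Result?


Rotate 0b10111000000011010101011011010010 left by 18 (32-bit) = 0b1011011010010101110000000110101 = 1531633717

1531633717


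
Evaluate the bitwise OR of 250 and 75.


0b11111010 | 0b1001011 = 0b11111011 = 251

251


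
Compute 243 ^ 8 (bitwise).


0b11110011 ^ 0b1000 = 0b11111011 = 251

251


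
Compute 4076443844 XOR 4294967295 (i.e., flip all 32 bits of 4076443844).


4076443844 ^ 4294967295 = 218523451

218523451


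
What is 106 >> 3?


0b1101010 >> 3 = 0b1101 = 13

13


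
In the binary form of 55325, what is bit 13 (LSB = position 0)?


0b1101100000011101, position 13 = 0

0


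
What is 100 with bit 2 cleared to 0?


100 & ~(1 << 2) = 96

96


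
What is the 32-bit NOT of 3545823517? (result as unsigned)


~0b11010011010110001111100100011101 = 0b101100101001110000011011100010 = 749143778 (32-bit unsigned)

749143778


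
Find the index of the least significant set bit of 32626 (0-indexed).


0b111111101110010. Lowest set bit at position 1

1


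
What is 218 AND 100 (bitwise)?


0b11011010 & 0b1100100 = 0b1000000 = 64

64


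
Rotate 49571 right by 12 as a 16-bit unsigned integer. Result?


Rotate 0b1100000110100011 right by 12 (16-bit) = 0b1101000111100 = 6716

6716


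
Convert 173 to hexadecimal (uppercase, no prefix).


173 = AD hex

AD


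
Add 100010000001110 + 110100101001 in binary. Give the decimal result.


100010000001110 + 110100101001 = 101000100110111 = 20791

20791


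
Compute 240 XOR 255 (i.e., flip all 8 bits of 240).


240 ^ 255 = 15

15


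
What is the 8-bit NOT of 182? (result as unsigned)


~0b10110110 = 0b1001001 = 73 (8-bit unsigned)

73


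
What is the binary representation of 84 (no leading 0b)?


84 = 1010100 in binary

1010100


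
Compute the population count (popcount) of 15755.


0b11110110001011 has 9 set bits

9


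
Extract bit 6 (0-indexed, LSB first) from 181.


0b10110101, position 6 = 0

0


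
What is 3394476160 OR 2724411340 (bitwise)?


0b11001010010100111001100010000000 | 0b10100010011000110011011111001100 = 0b11101010011100111011111111001100 = 3933454284

3933454284


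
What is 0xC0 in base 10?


C0 hex = 192 decimal

192


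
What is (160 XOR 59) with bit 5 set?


Step 1: 160 ^ 59 = 155
Step 2: 155 | (1 << 5) = 155 | 32 = 187

187


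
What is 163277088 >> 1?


0b1001101110110110100100100000 >> 1 = 0b100110111011011010010010000 = 81638544

81638544


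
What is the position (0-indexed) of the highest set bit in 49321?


0b1100000010101001. Highest set bit at position 15

15


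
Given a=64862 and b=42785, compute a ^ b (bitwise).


64862 ^ 42785 = 23167

23167


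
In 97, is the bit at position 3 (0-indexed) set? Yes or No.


0b1100001, bit 3 = 0. No

No


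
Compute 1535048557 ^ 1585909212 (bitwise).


0b1011011011111101111101101101101 ^ 0b1011110100001110000110111011100 = 0b101111110011111011010110001 = 100267697

100267697


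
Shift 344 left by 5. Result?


0b101011000 << 5 = 0b10101100000000 = 11008

11008


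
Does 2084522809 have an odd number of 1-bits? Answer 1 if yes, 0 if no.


0b1111100001111110100101100111001 has 19 ones => parity 1

1


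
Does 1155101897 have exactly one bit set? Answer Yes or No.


0b1000100110110010111010011001001. Multiple bits set => No

No


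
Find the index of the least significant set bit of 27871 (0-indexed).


0b110110011011111. Lowest set bit at position 0

0


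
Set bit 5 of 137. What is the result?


137 | (1 << 5) = 137 | 32 = 169

169


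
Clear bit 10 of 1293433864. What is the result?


1293433864 & ~(1 << 10) = 1293432840

1293432840


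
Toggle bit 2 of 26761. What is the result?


26761 ^ (1 << 2) = 26761 ^ 4 = 26765

26765


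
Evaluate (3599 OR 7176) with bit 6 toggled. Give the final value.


Step 1: 3599 | 7176 = 7695
Step 2: 7695 ^ (1 << 6) = 7695 ^ 64 = 7759

7759


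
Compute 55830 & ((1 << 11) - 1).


55830 & 2047 = 534

534


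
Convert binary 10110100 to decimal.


10110100 in decimal = 180

180


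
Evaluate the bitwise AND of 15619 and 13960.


0b11110100000011 & 0b11011010001000 = 0b11010000000000 = 13312

13312


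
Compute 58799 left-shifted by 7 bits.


0b1110010110101111 << 7 = 0b11100101101011110000000 = 7526272

7526272


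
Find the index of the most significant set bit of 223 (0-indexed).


0b11011111. Highest set bit at position 7

7


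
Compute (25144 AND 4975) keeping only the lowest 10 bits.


Step 1: 25144 & 4975 = 552
Step 2: 552 & 1023 = 552

552


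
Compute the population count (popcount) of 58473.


0b1110010001101001 has 8 set bits

8


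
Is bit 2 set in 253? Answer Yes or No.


0b11111101, bit 2 = 1. Yes

Yes


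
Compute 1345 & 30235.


0b10101000001 & 0b111011000011011 = 0b10000000001 = 1025

1025


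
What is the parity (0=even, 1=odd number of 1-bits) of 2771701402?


0b10100101001101001100111010011010 has 16 ones => parity 0

0


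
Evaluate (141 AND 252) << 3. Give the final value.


Step 1: 141 & 252 = 140
Step 2: 140 << 3 = 1120

1120


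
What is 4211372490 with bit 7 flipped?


4211372490 ^ (1 << 7) = 4211372490 ^ 128 = 4211372362

4211372362


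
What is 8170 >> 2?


0b1111111101010 >> 2 = 0b11111111010 = 2042

2042


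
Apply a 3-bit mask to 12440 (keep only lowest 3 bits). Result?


12440 & 7 = 0

0


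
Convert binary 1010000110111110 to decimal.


1010000110111110 in decimal = 41406

41406


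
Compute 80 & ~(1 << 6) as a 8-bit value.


80 & ~(1 << 6) = 16

16


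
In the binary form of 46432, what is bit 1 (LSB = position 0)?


0b1011010101100000, position 1 = 0

0


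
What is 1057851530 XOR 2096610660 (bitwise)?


0b111111000011011000100010001010 ^ 0b1111100111101111011110101100100 = 0b1000011111110100011010111101110 = 1140471278

1140471278


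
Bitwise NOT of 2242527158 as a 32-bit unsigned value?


~0b10000101101010100011111110110110 = 0b1111010010101011100000001001001 = 2052440137 (32-bit unsigned)

2052440137


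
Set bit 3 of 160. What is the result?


160 | (1 << 3) = 160 | 8 = 168

168


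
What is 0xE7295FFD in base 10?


E7295FFD hex = 3878248445 decimal

3878248445


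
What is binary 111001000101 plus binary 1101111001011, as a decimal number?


111001000101 + 1101111001011 = 10101000010000 = 10768

10768


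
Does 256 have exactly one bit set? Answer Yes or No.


0b100000000. Only one bit set => Yes

Yes


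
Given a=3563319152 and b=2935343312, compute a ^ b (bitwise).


3563319152 ^ 2935343312 = 2056660896

2056660896


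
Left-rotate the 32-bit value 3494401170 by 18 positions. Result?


Rotate 0b11010000010010000101010010010010 left by 18 (32-bit) = 0b1010010010010110100000100100001 = 1380663585

1380663585


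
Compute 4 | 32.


0b100 | 0b100000 = 0b100100 = 36

36


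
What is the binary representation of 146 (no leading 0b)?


146 = 10010010 in binary

10010010


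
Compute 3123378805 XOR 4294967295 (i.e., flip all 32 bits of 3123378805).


3123378805 ^ 4294967295 = 1171588490

1171588490


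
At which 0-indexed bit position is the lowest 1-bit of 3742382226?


0b11011111000100000011100010010010. Lowest set bit at position 1

1


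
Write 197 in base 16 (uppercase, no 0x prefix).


197 = C5 hex

C5


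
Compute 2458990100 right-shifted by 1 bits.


0b10010010100100010011011000010100 >> 1 = 0b1001001010010001001101100001010 = 1229495050

1229495050


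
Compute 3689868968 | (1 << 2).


3689868968 | (1 << 2) = 3689868968 | 4 = 3689868972

3689868972


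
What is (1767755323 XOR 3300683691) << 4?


Step 1: 1767755323 ^ 3300683691 = 2917245328
Step 2: 2917245328 << 4 = 46675925248

46675925248


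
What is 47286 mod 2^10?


47286 & 1023 = 182

182


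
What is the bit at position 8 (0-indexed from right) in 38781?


0b1001011101111101, position 8 = 1

1


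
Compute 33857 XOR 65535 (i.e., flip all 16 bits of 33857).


33857 ^ 65535 = 31678

31678


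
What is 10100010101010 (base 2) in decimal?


10100010101010 in decimal = 10410

10410


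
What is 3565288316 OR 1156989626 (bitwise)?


0b11010100100000011111101101111100 | 0b1000100111101100100001010111010 = 0b11010100111101111111101111111110 = 3573021694

3573021694


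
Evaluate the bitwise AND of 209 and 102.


0b11010001 & 0b1100110 = 0b1000000 = 64

64


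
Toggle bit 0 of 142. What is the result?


142 ^ (1 << 0) = 142 ^ 1 = 143

143


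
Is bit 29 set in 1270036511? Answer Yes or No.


0b1001011101100110011100000011111, bit 29 = 0. No

No


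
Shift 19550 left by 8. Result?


0b100110001011110 << 8 = 0b10011000101111000000000 = 5004800

5004800


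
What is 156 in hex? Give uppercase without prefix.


156 = 9C hex

9C


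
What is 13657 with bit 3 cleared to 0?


13657 & ~(1 << 3) = 13649

13649


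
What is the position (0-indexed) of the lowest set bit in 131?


0b10000011. Lowest set bit at position 0

0


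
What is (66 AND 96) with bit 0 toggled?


Step 1: 66 & 96 = 64
Step 2: 64 ^ (1 << 0) = 64 ^ 1 = 65

65


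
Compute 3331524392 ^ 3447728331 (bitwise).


0b11000110100100110000011100101000 ^ 0b11001101100000000010100011001011 = 0b1011000100110010111111100011 = 185806819

185806819


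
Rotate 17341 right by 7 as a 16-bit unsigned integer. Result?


Rotate 0b100001110111101 right by 7 (16-bit) = 0b111101010000111 = 31367

31367


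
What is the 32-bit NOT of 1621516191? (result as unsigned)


~0b1100000101001100101111110011111 = 0b10011111010110011010000001100000 = 2673451104 (32-bit unsigned)

2673451104


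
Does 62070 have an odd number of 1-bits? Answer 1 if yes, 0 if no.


0b1111001001110110 has 10 ones => parity 0

0


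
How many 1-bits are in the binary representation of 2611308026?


0b10011011101001010110010111111010 has 19 set bits

19


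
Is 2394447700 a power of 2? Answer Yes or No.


0b10001110101110000101111101010100. Multiple bits set => No

No


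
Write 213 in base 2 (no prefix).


213 = 11010101 in binary

11010101


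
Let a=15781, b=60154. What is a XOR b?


15781 ^ 60154 = 55135

55135


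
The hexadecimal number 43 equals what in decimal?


43 hex = 67 decimal

67


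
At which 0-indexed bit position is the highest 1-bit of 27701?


0b110110000110101. Highest set bit at position 14

14


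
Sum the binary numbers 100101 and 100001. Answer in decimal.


100101 + 100001 = 1000110 = 70

70


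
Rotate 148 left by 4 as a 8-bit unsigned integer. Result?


Rotate 0b10010100 left by 4 (8-bit) = 0b1001001 = 73

73


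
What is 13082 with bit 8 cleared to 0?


13082 & ~(1 << 8) = 12826

12826


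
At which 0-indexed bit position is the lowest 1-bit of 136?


0b10001000. Lowest set bit at position 3

3


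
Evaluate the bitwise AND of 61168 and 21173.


0b1110111011110000 & 0b101001010110101 = 0b100001010110000 = 17072

17072


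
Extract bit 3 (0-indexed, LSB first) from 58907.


0b1110011000011011, position 3 = 1

1


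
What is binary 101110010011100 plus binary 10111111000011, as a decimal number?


101110010011100 + 10111111000011 = 1000110001011111 = 35935

35935


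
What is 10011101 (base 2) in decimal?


10011101 in decimal = 157

157


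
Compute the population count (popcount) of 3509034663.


0b11010001001001111001111010100111 has 18 set bits

18


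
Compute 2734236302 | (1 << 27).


2734236302 | (1 << 27) = 2734236302 | 134217728 = 2868454030

2868454030


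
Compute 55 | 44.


0b110111 | 0b101100 = 0b111111 = 63

63


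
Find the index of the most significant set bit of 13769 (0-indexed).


0b11010111001001. Highest set bit at position 13

13


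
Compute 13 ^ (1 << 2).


13 ^ (1 << 2) = 13 ^ 4 = 9

9


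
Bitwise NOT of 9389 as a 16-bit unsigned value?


~0b10010010101101 = 0b1101101101010010 = 56146 (16-bit unsigned)

56146


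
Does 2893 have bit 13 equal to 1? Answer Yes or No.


0b101101001101, bit 13 = 0. No

No


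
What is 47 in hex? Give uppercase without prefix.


47 = 2F hex

2F


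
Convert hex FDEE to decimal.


FDEE hex = 65006 decimal

65006


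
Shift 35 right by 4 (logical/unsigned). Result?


0b100011 >> 4 = 0b10 = 2

2


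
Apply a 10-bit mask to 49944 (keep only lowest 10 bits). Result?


49944 & 1023 = 792

792


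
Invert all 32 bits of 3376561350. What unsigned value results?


3376561350 ^ 4294967295 = 918405945

918405945


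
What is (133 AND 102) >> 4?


Step 1: 133 & 102 = 4
Step 2: 4 >> 4 = 0

0


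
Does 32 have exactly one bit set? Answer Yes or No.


0b100000. Only one bit set => Yes

Yes


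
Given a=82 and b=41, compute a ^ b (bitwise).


82 ^ 41 = 123

123


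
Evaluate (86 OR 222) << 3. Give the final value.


Step 1: 86 | 222 = 222
Step 2: 222 << 3 = 1776

1776


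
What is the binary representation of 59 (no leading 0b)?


59 = 111011 in binary

111011


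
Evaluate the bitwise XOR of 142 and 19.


0b10001110 ^ 0b10011 = 0b10011101 = 157

157


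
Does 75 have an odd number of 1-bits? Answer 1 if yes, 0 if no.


0b1001011 has 4 ones => parity 0

0


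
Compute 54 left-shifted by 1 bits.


0b110110 << 1 = 0b1101100 = 108

108


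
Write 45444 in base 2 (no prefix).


45444 = 1011000110000100 in binary

1011000110000100


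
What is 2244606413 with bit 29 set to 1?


2244606413 | (1 << 29) = 2244606413 | 536870912 = 2781477325

2781477325


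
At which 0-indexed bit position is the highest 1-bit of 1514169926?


0b1011010010000000110011001000110. Highest set bit at position 30

30


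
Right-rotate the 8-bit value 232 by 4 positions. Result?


Rotate 0b11101000 right by 4 (8-bit) = 0b10001110 = 142

142


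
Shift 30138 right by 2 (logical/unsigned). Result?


0b111010110111010 >> 2 = 0b1110101101110 = 7534

7534


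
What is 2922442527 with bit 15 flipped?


2922442527 ^ (1 << 15) = 2922442527 ^ 32768 = 2922409759

2922409759


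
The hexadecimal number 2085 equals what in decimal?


2085 hex = 8325 decimal

8325


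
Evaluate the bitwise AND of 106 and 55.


0b1101010 & 0b110111 = 0b100010 = 34

34


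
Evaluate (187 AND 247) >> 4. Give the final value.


Step 1: 187 & 247 = 179
Step 2: 179 >> 4 = 11

11


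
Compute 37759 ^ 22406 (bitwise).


0b1001001101111111 ^ 0b101011110000110 = 0b1100010011111001 = 50425

50425


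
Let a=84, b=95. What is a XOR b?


84 ^ 95 = 11

11


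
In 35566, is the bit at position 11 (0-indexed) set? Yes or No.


0b1000101011101110, bit 11 = 1. Yes

Yes


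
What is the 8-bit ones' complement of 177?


177 ^ 255 = 78

78


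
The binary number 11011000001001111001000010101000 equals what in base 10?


11011000001001111001000010101000 in decimal = 3626471592

3626471592


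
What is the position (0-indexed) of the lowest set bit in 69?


0b1000101. Lowest set bit at position 0

0


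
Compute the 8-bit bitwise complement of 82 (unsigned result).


~0b1010010 = 0b10101101 = 173 (8-bit unsigned)

173


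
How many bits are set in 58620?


0b1110010011111100 has 10 set bits

10


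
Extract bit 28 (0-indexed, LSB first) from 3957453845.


0b11101011111000011111010000010101, position 28 = 0

0


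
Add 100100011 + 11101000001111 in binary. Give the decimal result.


100100011 + 11101000001111 = 11101100110010 = 15154

15154


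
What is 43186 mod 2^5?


43186 & 31 = 18

18


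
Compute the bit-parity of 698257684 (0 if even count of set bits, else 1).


0b101001100111101001000100010100 has 13 ones => parity 1

1


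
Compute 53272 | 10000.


0b1101000000011000 | 0b10011100010000 = 0b1111011100011000 = 63256

63256


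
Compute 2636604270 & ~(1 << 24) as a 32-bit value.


2636604270 & ~(1 << 24) = 2619827054

2619827054


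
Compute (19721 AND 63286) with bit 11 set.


Step 1: 19721 & 63286 = 17664
Step 2: 17664 | (1 << 11) = 17664 | 2048 = 19712

19712


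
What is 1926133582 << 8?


0b1110010110011100111011101001110 << 8 = 0b111001011001110011101110100111000000000 = 493090196992

493090196992


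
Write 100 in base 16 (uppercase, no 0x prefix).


100 = 64 hex

64


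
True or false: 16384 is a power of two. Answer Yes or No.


0b100000000000000. Only one bit set => Yes

Yes


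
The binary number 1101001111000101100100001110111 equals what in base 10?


1101001111000101100100001110111 in decimal = 1776470135

1776470135


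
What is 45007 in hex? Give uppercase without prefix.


45007 = AFCF hex

AFCF


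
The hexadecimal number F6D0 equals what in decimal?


F6D0 hex = 63184 decimal

63184


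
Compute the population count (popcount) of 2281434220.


0b10000111111110111110110001101100 has 20 set bits

20


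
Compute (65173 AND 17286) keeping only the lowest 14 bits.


Step 1: 65173 & 17286 = 17028
Step 2: 17028 & 16383 = 644

644


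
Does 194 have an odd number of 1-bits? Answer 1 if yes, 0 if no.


0b11000010 has 3 ones => parity 1

1


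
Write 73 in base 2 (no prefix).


73 = 1001001 in binary

1001001


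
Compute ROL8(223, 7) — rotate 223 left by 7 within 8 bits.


Rotate 0b11011111 left by 7 (8-bit) = 0b11101111 = 239

239


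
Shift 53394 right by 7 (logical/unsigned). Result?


0b1101000010010010 >> 7 = 0b110100001 = 417

417


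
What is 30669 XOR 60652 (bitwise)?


0b111011111001101 ^ 0b1110110011101100 = 0b1001101100100001 = 39713

39713


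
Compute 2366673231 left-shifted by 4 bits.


0b10001101000100001001000101001111 << 4 = 0b100011010001000010010001010011110000 = 37866771696

37866771696


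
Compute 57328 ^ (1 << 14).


57328 ^ (1 << 14) = 57328 ^ 16384 = 40944

40944


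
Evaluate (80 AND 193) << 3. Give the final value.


Step 1: 80 & 193 = 64
Step 2: 64 << 3 = 512

512


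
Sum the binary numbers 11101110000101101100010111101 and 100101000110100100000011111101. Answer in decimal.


11101110000101101100010111101 + 100101000110100100000011111101 = 1000010110111010001100110111010 = 1121786298

1121786298


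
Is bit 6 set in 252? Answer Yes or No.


0b11111100, bit 6 = 1. Yes

Yes


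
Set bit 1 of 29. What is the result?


29 | (1 << 1) = 29 | 2 = 31

31


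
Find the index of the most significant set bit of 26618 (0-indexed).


0b110011111111010. Highest set bit at position 14

14


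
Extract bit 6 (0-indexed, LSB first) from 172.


0b10101100, position 6 = 0

0


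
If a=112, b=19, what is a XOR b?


112 ^ 19 = 99

99


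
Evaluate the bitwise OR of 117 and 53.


0b1110101 | 0b110101 = 0b1110101 = 117

117


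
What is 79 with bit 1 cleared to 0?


79 & ~(1 << 1) = 77

77


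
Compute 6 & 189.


0b110 & 0b10111101 = 0b100 = 4

4


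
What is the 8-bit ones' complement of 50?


50 ^ 255 = 205

205


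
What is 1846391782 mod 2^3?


1846391782 & 7 = 6

6


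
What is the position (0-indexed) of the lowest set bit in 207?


0b11001111. Lowest set bit at position 0

0


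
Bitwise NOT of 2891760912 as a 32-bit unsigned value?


~0b10101100010111001100010100010000 = 0b1010011101000110011101011101111 = 1403206383 (32-bit unsigned)

1403206383


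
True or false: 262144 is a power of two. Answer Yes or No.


0b1000000000000000000. Only one bit set => Yes

Yes


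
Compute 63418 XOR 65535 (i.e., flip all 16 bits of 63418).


63418 ^ 65535 = 2117

2117


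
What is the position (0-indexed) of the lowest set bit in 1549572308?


0b1011100010111001001100011010100. Lowest set bit at position 2

2


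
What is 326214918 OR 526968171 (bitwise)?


0b10011011100011010010100000110 | 0b11111011010001110010101101011 = 0b11111011110011110010101101111 = 528082287

528082287


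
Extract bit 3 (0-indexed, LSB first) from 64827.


0b1111110100111011, position 3 = 1

1


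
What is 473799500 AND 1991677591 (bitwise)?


0b11100001111011001101101001100 & 0b1110110101101101001011010010111 = 0b10100001101001001001000000100 = 338989572

338989572


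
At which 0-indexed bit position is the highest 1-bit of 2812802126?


0b10100111101001111111010001001110. Highest set bit at position 31

31


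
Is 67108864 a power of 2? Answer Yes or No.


0b100000000000000000000000000. Only one bit set => Yes

Yes


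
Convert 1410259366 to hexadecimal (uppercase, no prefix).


1410259366 = 540ED9A6 hex

540ED9A6


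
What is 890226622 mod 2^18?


890226622 & 262143 = 247742

247742


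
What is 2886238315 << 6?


0b10101100000010001000000001101011 << 6 = 0b10101100000010001000000001101011000000 = 184719252160

184719252160


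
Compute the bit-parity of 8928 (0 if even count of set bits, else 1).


0b10001011100000 has 5 ones => parity 1

1


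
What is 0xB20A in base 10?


B20A hex = 45578 decimal

45578


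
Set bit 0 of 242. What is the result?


242 | (1 << 0) = 242 | 1 = 243

243


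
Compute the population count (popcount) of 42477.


0b1010010111101101 has 10 set bits

10


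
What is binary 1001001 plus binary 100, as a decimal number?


1001001 + 100 = 1001101 = 77

77


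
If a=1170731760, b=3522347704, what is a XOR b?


1170731760 ^ 3522347704 = 2486513736

2486513736


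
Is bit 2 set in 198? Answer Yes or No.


0b11000110, bit 2 = 1. Yes

Yes


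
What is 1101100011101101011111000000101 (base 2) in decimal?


1101100011101101011111000000101 in decimal = 1819721221

1819721221


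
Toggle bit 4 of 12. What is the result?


12 ^ (1 << 4) = 12 ^ 16 = 28

28


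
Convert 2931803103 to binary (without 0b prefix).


2931803103 = 10101110101111111100001111011111 in binary

10101110101111111100001111011111


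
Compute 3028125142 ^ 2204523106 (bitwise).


0b10110100011111011000010111010110 ^ 0b10000011011001100101101001100010 = 0b110111000110111101111110110100 = 924573620

924573620


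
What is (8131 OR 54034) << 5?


Step 1: 8131 | 54034 = 57299
Step 2: 57299 << 5 = 1833568

1833568


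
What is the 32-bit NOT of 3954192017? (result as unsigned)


~0b11101011101100000010111010010001 = 0b10100010011111101000101101110 = 340775278 (32-bit unsigned)

340775278


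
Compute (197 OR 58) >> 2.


Step 1: 197 | 58 = 255
Step 2: 255 >> 2 = 63

63


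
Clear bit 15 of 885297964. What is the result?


885297964 & ~(1 << 15) = 885265196

885265196


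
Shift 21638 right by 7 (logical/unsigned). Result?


0b101010010000110 >> 7 = 0b10101001 = 169

169


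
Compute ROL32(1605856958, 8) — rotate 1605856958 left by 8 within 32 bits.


Rotate 0b1011111101101110110111010111110 left by 8 (32-bit) = 0b10110111011011101011111001011111 = 3077488223

3077488223


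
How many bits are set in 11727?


0b10110111001111 has 10 set bits

10


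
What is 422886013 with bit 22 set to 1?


422886013 | (1 << 22) = 422886013 | 4194304 = 427080317

427080317


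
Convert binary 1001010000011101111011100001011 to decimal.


1001010000011101111011100001011 in decimal = 1242494731

1242494731


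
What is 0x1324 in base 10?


1324 hex = 4900 decimal

4900


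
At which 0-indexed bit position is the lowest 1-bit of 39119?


0b1001100011001111. Lowest set bit at position 0

0


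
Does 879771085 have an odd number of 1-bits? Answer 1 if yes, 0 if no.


0b110100011100000011110111001101 has 16 ones => parity 0

0


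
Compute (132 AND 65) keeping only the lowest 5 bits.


Step 1: 132 & 65 = 0
Step 2: 0 & 31 = 0

0


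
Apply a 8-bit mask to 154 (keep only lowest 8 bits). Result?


154 & 255 = 154

154


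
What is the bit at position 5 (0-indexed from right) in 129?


0b10000001, position 5 = 0

0


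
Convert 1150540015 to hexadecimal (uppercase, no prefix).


1150540015 = 4493D8EF hex

4493D8EF


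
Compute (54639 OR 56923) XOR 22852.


Step 1: 54639 | 56923 = 57215
Step 2: 57215 ^ 22852 = 34363

34363


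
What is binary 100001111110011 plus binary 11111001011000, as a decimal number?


100001111110011 + 11111001011000 = 1000001001001011 = 33355

33355


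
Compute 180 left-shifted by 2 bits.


0b10110100 << 2 = 0b1011010000 = 720

720


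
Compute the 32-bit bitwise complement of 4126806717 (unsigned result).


~0b11110101111110100001001010111101 = 0b1010000001011110110101000010 = 168160578 (32-bit unsigned)

168160578


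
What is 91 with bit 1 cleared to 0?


91 & ~(1 << 1) = 89

89


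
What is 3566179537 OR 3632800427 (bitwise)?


0b11010100100011111001010011010001 | 0b11011000100010000010001010101011 = 0b11011100100011111011011011111011 = 3700406011

3700406011


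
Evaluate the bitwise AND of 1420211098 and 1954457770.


0b1010100101001101011001110011010 & 0b1110100011111101010100010101010 = 0b1010100001001101010000010001010 = 1411817610

1411817610


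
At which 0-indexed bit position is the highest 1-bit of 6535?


0b1100110000111. Highest set bit at position 12

12


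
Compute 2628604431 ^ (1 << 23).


2628604431 ^ (1 << 23) = 2628604431 ^ 8388608 = 2620215823

2620215823


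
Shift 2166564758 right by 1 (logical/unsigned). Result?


0b10000001001000110010011110010110 >> 1 = 0b1000000100100011001001111001011 = 1083282379

1083282379


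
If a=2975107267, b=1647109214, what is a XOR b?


2975107267 ^ 1647109214 = 3547884701

3547884701


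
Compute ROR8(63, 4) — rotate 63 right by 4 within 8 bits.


Rotate 0b111111 right by 4 (8-bit) = 0b11110011 = 243

243


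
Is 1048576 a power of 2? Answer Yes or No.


0b100000000000000000000. Only one bit set => Yes

Yes


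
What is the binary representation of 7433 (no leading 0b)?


7433 = 1110100001001 in binary

1110100001001


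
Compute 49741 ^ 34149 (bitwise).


0b1100001001001101 ^ 0b1000010101100101 = 0b100011100101000 = 18216

18216


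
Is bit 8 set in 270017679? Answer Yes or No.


0b10000000110000010010010001111, bit 8 = 0. No

No


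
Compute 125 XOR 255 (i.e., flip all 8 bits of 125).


125 ^ 255 = 130

130


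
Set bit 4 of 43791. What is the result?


43791 | (1 << 4) = 43791 | 16 = 43807

43807


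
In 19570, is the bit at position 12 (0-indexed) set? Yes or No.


0b100110001110010, bit 12 = 0. No

No


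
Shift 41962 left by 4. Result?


0b1010001111101010 << 4 = 0b10100011111010100000 = 671392

671392


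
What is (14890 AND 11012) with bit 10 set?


Step 1: 14890 & 11012 = 10752
Step 2: 10752 | (1 << 10) = 10752 | 1024 = 11776

11776


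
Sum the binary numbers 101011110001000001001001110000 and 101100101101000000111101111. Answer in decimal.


101011110001000001001001110000 + 101100101101000000111101111 = 110001010110101001010001011111 = 828019807

828019807


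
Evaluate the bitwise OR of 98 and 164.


0b1100010 | 0b10100100 = 0b11100110 = 230

230


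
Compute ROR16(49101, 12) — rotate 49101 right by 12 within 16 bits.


Rotate 0b1011111111001101 right by 12 (16-bit) = 0b1111110011011011 = 64731

64731


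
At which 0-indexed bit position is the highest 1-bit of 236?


0b11101100. Highest set bit at position 7

7


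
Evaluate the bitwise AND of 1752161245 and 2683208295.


0b1101000011011111101101111011101 & 0b10011111111011101000001001100111 = 0b1000011011101000001001000101 = 141460037

141460037


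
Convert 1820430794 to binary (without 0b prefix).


1820430794 = 1101100100000011001000111001010 in binary

1101100100000011001000111001010


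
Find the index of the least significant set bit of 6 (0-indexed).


0b110. Lowest set bit at position 1

1


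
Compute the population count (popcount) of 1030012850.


0b111101011001001011111110110010 has 19 set bits

19


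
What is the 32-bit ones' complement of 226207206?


226207206 ^ 4294967295 = 4068760089

4068760089


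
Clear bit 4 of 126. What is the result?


126 & ~(1 << 4) = 110

110


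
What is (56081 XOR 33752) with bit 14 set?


Step 1: 56081 ^ 33752 = 22729
Step 2: 22729 | (1 << 14) = 22729 | 16384 = 22729

22729


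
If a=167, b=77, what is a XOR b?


167 ^ 77 = 234

234


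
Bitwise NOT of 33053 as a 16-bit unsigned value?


~0b1000000100011101 = 0b111111011100010 = 32482 (16-bit unsigned)

32482


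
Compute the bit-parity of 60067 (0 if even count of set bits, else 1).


0b1110101010100011 has 9 ones => parity 1

1


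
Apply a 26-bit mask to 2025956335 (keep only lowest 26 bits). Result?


2025956335 & 67108863 = 12690415

12690415


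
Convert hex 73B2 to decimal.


73B2 hex = 29618 decimal

29618


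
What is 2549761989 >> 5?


0b10010111111110100100011111000101 >> 5 = 0b100101111111101001000111110 = 79680062

79680062


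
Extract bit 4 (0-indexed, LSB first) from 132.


0b10000100, position 4 = 0

0


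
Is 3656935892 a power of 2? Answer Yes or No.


0b11011001111110000110100111010100. Multiple bits set => No

No


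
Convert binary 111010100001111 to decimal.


111010100001111 in decimal = 29967

29967


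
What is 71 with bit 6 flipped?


71 ^ (1 << 6) = 71 ^ 64 = 7

7


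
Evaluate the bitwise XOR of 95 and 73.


0b1011111 ^ 0b1001001 = 0b10110 = 22

22


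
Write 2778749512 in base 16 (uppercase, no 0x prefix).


2778749512 = A5A05A48 hex

A5A05A48


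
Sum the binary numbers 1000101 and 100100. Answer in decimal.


1000101 + 100100 = 1101001 = 105

105


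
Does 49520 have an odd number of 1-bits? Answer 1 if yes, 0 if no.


0b1100000101110000 has 6 ones => parity 0

0


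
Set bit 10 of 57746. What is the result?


57746 | (1 << 10) = 57746 | 1024 = 58770

58770


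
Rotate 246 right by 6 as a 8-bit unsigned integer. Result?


Rotate 0b11110110 right by 6 (8-bit) = 0b11011011 = 219

219


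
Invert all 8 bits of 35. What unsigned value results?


35 ^ 255 = 220

220


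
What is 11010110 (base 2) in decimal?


11010110 in decimal = 214

214


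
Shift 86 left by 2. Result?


0b1010110 << 2 = 0b101011000 = 344

344


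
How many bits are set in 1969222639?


0b1110101010111111111001111101111 has 24 set bits

24


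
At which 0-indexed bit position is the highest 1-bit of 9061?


0b10001101100101. Highest set bit at position 13

13


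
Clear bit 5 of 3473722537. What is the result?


3473722537 & ~(1 << 5) = 3473722505

3473722505


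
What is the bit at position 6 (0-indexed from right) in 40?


0b101000, position 6 = 0

0


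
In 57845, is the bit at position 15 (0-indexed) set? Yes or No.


0b1110000111110101, bit 15 = 1. Yes

Yes


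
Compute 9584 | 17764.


0b10010101110000 | 0b100010101100100 = 0b110010101110100 = 25972

25972


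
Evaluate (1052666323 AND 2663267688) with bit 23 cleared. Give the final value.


Step 1: 1052666323 & 2663267688 = 515778880
Step 2: 515778880 & ~(1 << 23) = 507390272

507390272


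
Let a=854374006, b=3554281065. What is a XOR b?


854374006 ^ 3554281065 = 3778457631

3778457631


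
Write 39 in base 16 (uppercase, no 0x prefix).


39 = 27 hex

27


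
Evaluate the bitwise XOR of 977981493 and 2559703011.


0b111010010010101101000000110101 ^ 0b10011000100100011111011111100011 = 0b10100010110110110010011111010110 = 2732271574

2732271574


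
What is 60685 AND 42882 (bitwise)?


0b1110110100001101 & 0b1010011110000010 = 0b1010010100000000 = 42240

42240


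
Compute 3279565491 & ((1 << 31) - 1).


3279565491 & 2147483647 = 1132081843

1132081843


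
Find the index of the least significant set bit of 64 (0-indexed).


0b1000000. Lowest set bit at position 6

6


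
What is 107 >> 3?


0b1101011 >> 3 = 0b1101 = 13

13


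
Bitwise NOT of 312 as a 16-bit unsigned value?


~0b100111000 = 0b1111111011000111 = 65223 (16-bit unsigned)

65223


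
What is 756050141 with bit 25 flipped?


756050141 ^ (1 << 25) = 756050141 ^ 33554432 = 789604573

789604573


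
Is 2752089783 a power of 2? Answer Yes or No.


0b10100100000010011000111010110111. Multiple bits set => No

No


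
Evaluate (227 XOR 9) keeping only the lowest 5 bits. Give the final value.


Step 1: 227 ^ 9 = 234
Step 2: 234 & 31 = 10

10


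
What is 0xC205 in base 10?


C205 hex = 49669 decimal

49669


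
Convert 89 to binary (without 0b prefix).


89 = 1011001 in binary

1011001


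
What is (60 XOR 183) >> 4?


Step 1: 60 ^ 183 = 139
Step 2: 139 >> 4 = 8

8


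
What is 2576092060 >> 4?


0b10011001100011000000101110011100 >> 4 = 0b1001100110001100000010111001 = 161005753

161005753


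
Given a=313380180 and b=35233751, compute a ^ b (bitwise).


313380180 ^ 35233751 = 280253059

280253059


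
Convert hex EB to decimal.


EB hex = 235 decimal

235


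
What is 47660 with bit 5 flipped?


47660 ^ (1 << 5) = 47660 ^ 32 = 47628

47628


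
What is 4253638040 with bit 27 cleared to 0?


4253638040 & ~(1 << 27) = 4119420312

4119420312


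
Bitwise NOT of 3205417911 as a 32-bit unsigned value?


~0b10111111000011101100101110110111 = 0b1000000111100010011010001001000 = 1089549384 (32-bit unsigned)

1089549384


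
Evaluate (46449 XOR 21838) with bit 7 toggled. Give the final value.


Step 1: 46449 ^ 21838 = 57407
Step 2: 57407 ^ (1 << 7) = 57407 ^ 128 = 57535

57535
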